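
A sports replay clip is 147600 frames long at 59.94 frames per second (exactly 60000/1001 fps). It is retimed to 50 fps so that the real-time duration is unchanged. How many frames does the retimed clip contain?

Target frames = source frames × (target rate / source rate) = 147600 × (50)/(60000/1001) = 147600 × 1001/1200 = 123123.

123123 frames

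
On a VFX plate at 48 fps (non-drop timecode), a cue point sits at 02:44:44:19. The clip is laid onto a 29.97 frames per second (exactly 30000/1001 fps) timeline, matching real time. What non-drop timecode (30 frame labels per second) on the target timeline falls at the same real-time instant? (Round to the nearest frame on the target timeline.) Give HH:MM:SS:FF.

02:44:34:16

Source frame index: (2×3600 + 44×60 + 44) × 48 + 19 = 474451.
Real time: 474451 / (48) = 474451/48 s.
Target frame: (474451/48) × (30000/1001) = 296531875/1001 ≈ 296235.639 → 296236.
At 30 labels/s: frame 296236 → 02:44:34:16.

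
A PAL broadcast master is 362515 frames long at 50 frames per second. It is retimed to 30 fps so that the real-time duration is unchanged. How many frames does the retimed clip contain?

Frames at target rate = 362515 × (30) / (50) = 217509.

217509 frames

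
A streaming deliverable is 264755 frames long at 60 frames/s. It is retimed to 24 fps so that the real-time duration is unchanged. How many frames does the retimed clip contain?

105902 frames

Target frames = source frames × (target rate / source rate) = 264755 × (24)/(60) = 264755 × 2/5 = 105902.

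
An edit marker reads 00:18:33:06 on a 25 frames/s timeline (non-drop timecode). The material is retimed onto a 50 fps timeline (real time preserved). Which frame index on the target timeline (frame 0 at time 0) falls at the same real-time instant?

frame 55662

Source frame index: (0×3600 + 18×60 + 33) × 25 + 6 = 27831.
Real time: 27831 / (25) = 27831/25 s.
Target frame: (27831/25) × (50) = 55662.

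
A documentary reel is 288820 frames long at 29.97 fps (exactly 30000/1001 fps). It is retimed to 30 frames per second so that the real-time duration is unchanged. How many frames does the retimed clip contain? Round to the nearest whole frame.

Frames at target rate = 288820 × (30) / (30000/1001) = 14455441/50 ≈ 289108.820.
Nearest whole frame: 289109.

289109 frames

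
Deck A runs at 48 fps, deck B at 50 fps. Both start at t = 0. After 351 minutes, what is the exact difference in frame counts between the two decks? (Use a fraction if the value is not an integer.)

351 min = 21060 s.
A emits 48 × 21060 = 1010880 frames; B emits 50 × 21060 = 1053000.
Difference = 42120 frames; B is ahead of A.

42120 frames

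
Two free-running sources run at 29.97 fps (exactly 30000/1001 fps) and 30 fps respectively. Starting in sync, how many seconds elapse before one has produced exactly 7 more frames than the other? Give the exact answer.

7007/30 seconds

The gap grows by |30 − 30000/1001| = 30/1001 frames per second.
Time for a 7-frame gap: 7 ÷ (30/1001) = 7007/30 s.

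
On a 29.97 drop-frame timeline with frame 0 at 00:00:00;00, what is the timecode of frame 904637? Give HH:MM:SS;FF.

08:23:04;23

Ten DF minutes hold 17982 frames, so frame 904637 lies in block 50 (frames 899100–917081) with 5537 frames into that block.
The block's first minute is 1800 frames and the rest 1798 each; 5537 frames reaches minute 3, so 50 × 18 + 3 × 2 = 906 labels have been skipped so far.
Adding those back, label number 904637 + 906 = 905543 at 30 labels/s is 30184 s + 23 f = 8 h 23 min 4 s frame 23, i.e. 08:23:04;23.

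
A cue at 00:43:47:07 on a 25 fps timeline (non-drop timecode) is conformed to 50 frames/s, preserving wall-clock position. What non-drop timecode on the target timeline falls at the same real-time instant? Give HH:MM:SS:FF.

Source frame index: (0×3600 + 43×60 + 47) × 25 + 7 = 65682.
Real time: 65682 / (25) = 65682/25 s.
Target frame: (65682/25) × (50) = 131364.
At 50 labels/s: frame 131364 → 00:43:47:14.

00:43:47:14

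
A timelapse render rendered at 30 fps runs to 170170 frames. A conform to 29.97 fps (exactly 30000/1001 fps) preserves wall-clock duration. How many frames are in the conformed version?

Target frames = source frames × (target rate / source rate) = 170170 × (30000/1001)/(30) = 170170 × 1000/1001 = 170000.

170000 frames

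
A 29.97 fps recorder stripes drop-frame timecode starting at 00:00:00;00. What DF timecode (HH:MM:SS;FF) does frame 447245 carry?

Each 10-minute DF block holds 10 × 60 × 30 − 9 × 2 = 17982 frames. 447245 ÷ 17982 → 24 full blocks, remainder 15677.
Within the partial block the first minute is 1800 frames and each further minute 1798, so 8 further minute boundaries passed. Total skipped labels = 18 × 24 + 2 × 8 = 448.
Non-drop label index = 447245 + 448 = 447693; at 30 labels/s that is 04:08:43:03, i.e. DF 04:08:43;03.

04:08:43;03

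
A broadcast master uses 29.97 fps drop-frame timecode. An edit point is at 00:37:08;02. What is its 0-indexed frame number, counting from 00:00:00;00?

Complete 10-minute blocks: 3, each 17982 frames → 53946.
Remaining 7 whole minutes in the current block: 1800 + 6 × 1798 = 12588 frames.
Within the current minute: 8 × 30 + 2 − 2 = 240 (labels ;00/;01 skipped at this minute). Total = 53946 + 12588 + 240 = 66774.

66774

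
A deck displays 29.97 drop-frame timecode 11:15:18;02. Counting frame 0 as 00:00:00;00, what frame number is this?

1214326

As if non-drop at 30 labels/s: (11 × 3600 + 15 × 60 + 18) × 30 + 2 = 1215542.
Minute boundaries passed: 675; those not divisible by 10: 675 − 67 = 608; dropped labels = 2 × 608 = 1216.
Actual frame index = 1215542 − 1216 = 1214326.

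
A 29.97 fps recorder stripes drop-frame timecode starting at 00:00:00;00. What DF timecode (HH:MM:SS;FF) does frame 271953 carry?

Ten DF minutes hold 17982 frames, so frame 271953 lies in block 15 (frames 269730–287711) with 2223 frames into that block.
The block's first minute is 1800 frames and the rest 1798 each; 2223 frames reaches minute 1, so 15 × 18 + 1 × 2 = 272 labels have been skipped so far.
Adding those back, label number 271953 + 272 = 272225 at 30 labels/s is 9074 s + 5 f = 2 h 31 min 14 s frame 5, i.e. 02:31:14;05.

02:31:14;05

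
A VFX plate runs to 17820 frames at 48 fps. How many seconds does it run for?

Running time = 17820 / (48) = 371.25 s.

371.25 seconds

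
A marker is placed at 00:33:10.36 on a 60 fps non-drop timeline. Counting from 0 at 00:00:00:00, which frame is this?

119436

Total seconds to the label: (0 × 3600 + 33 × 60 + 10) = 1990.
Frame index = 1990 × 60 + 36 = 119436.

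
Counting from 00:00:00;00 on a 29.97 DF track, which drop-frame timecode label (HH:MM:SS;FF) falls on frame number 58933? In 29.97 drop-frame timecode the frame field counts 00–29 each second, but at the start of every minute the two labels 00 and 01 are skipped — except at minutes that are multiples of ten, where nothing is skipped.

00:32:46;11

Ten DF minutes hold 17982 frames, so frame 58933 lies in block 3 (frames 53946–71927) with 4987 frames into that block.
The block's first minute is 1800 frames and the rest 1798 each; 4987 frames reaches minute 2, so 3 × 18 + 2 × 2 = 58 labels have been skipped so far.
Adding those back, label number 58933 + 58 = 58991 at 30 labels/s is 1966 s + 11 f = 0 h 32 min 46 s frame 11, i.e. 00:32:46;11.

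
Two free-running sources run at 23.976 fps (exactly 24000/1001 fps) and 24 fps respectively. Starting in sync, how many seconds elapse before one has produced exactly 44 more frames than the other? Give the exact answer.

11011/6 seconds

The gap grows by |24 − 24000/1001| = 24/1001 frames per second.
Time for a 44-frame gap: 44 ÷ (24/1001) = 11011/6 s.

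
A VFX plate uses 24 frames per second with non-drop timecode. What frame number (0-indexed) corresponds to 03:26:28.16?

297328

Total seconds to the label: (3 × 3600 + 26 × 60 + 28) = 12388.
Frame index = 12388 × 24 + 16 = 297328.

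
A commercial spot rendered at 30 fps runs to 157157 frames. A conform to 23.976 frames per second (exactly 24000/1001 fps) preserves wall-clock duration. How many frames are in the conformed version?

Target frames = source frames × (target rate / source rate) = 157157 × (24000/1001)/(30) = 157157 × 800/1001 = 125600.

125600 frames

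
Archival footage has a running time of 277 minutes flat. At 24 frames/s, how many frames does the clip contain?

398880 frames

277 min = 16620 s.
Frames = 16620 × 24 = 398880.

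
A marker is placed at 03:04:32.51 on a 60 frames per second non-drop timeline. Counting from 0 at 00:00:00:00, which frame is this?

664371

Total seconds to the label: (3 × 3600 + 4 × 60 + 32) = 11072.
Frame index = 11072 × 60 + 51 = 664371.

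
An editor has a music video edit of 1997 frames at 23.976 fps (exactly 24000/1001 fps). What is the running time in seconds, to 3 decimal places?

83.292 seconds

Running time = 1997 × 1001/24000 = 1998997/24000 s ≈ 83.292 s.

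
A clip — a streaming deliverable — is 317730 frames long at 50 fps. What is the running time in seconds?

6354.6 seconds

Running time = 317730 / (50) = 6354.6 s.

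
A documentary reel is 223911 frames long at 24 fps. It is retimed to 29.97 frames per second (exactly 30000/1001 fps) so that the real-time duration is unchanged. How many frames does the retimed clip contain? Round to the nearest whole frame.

Frames at target rate = 223911 × (30000/1001) / (24) = 279888750/1001 ≈ 279609.141.
Nearest whole frame: 279609.

279609 frames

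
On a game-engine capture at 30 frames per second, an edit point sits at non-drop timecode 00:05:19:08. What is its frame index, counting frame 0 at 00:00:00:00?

Total seconds to the label: (0 × 3600 + 5 × 60 + 19) = 319.
Frame index = 319 × 30 + 8 = 9578.

frame 9578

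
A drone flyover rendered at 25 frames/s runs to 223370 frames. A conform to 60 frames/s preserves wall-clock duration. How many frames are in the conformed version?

536088 frames

Target frames = source frames × (target rate / source rate) = 223370 × (60)/(25) = 223370 × 12/5 = 536088.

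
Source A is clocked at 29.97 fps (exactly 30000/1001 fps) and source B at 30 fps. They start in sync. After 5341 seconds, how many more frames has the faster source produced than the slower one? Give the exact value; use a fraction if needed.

A emits 30000/1001 × 5341 = 22890000/143 frames; B emits 30 × 5341 = 160230.
Difference = 22890/143 frames (≈ 160.0699); B is ahead of A.

22890/143 frames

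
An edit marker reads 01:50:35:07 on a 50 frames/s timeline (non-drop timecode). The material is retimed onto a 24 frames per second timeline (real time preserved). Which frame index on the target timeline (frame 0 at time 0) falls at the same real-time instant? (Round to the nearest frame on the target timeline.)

frame 159243

Source frame index: (1×3600 + 50×60 + 35) × 50 + 7 = 331757.
Real time: 331757 / (50) = 331757/50 s.
Target frame: (331757/50) × (24) = 3981084/25 ≈ 159243.360 → 159243.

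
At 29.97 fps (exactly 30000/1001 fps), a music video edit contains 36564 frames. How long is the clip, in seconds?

Running time = 36564 / (30000/1001) = 1220.0188 s.

1220.0188 seconds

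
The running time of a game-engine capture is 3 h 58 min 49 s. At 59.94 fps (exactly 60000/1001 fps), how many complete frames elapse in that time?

858881 frames

3 h 58 min 49 s = 14329 s.
Frames = 14329 × 60000/1001 = 122820000/143 ≈ 858881.1189.
Complete frames: 858881.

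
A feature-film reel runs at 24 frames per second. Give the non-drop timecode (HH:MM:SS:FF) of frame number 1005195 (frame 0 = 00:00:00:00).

11:38:03:03

1005195 ÷ 24 = 41883 full seconds, remainder 3 frames.
41883 s = 11 h 38 min 3 s.
Timecode: 11:38:03:03.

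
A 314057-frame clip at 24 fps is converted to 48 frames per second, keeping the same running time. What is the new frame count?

Target frames = source frames × (target rate / source rate) = 314057 × (48)/(24) = 314057 × 2 = 628114.

628114 frames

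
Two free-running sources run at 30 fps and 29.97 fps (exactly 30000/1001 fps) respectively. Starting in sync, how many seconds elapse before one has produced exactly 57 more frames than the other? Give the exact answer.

1901.9 seconds

The gap grows by |30000/1001 − 30| = 30/1001 frames per second.
Time for a 57-frame gap: 57 ÷ (30/1001) = 1901.9 s.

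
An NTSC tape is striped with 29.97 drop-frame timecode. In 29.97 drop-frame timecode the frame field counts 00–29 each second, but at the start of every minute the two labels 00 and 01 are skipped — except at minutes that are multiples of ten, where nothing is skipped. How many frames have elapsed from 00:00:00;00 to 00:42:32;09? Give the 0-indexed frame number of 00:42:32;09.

76493

Complete 10-minute blocks: 4, each 17982 frames → 71928.
Remaining 2 whole minutes in the current block: 1800 + 1 × 1798 = 3598 frames.
Within the current minute: 32 × 30 + 9 − 2 = 967 (labels ;00/;01 skipped at this minute). Total = 71928 + 3598 + 967 = 76493.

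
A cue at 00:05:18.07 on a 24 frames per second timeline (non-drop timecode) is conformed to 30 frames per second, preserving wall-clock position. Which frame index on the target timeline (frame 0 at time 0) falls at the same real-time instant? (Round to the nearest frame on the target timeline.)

Source frame index: (0×3600 + 5×60 + 18) × 24 + 7 = 7639.
Real time: 7639 / (24) = 7639/24 s.
Target frame: (7639/24) × (30) = 38195/4 ≈ 9548.750 → 9549.

frame 9549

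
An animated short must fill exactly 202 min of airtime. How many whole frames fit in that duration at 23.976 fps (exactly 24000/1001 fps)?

290589 frames

202 min = 12120 s.
Frames = 12120 × 24000/1001 = 290880000/1001 ≈ 290589.4106.
Complete frames: 290589.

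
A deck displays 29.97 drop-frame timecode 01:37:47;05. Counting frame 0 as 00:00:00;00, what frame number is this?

175839

Complete 10-minute blocks: 9, each 17982 frames → 161838.
Remaining 7 whole minutes in the current block: 1800 + 6 × 1798 = 12588 frames.
Within the current minute: 47 × 30 + 5 − 2 = 1413 (labels ;00/;01 skipped at this minute). Total = 161838 + 12588 + 1413 = 175839.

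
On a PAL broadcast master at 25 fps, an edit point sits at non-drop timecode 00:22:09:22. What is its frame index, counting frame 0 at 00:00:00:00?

frame 33247

Total seconds to the label: (0 × 3600 + 22 × 60 + 9) = 1329.
Frame index = 1329 × 25 + 22 = 33247.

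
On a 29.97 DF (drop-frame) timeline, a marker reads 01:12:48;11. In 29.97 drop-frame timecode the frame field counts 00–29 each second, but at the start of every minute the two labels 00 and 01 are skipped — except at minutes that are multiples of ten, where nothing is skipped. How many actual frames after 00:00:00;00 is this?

130921

As if non-drop at 30 labels/s: (1 × 3600 + 12 × 60 + 48) × 30 + 11 = 131051.
Minute boundaries passed: 72; those not divisible by 10: 72 − 7 = 65; dropped labels = 2 × 65 = 130.
Actual frame index = 131051 − 130 = 130921.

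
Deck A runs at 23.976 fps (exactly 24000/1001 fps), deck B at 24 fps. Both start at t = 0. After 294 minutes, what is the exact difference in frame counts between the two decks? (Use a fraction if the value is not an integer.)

294 min = 17640 s.
A emits 24000/1001 × 17640 = 60480000/143 frames; B emits 24 × 17640 = 423360.
Difference = 60480/143 frames (≈ 422.9371); B is ahead of A.

60480/143 frames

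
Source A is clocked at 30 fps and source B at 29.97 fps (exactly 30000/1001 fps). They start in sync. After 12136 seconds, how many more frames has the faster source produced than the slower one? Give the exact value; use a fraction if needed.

364080/1001 frames

A emits 30 × 12136 = 364080 frames; B emits 30000/1001 × 12136 = 364080000/1001.
Difference = 364080/1001 frames (≈ 363.7163); B is behind A.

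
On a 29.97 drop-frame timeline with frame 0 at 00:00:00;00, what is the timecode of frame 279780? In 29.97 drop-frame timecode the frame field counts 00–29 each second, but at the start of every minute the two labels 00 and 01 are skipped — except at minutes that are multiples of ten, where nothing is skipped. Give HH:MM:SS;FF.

02:35:35;10

Each 10-minute DF block holds 10 × 60 × 30 − 9 × 2 = 17982 frames. 279780 ÷ 17982 → 15 full blocks, remainder 10050.
Within the partial block the first minute is 1800 frames and each further minute 1798, so 5 further minute boundaries passed. Total skipped labels = 18 × 15 + 2 × 5 = 280.
Non-drop label index = 279780 + 280 = 280060; at 30 labels/s that is 02:35:35:10, i.e. DF 02:35:35;10.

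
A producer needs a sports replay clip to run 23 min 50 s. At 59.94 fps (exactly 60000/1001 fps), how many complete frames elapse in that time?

85714 frames

23 min 50 s = 1430 s.
Frames = 1430 × 60000/1001 = 600000/7 ≈ 85714.2857.
Complete frames: 85714.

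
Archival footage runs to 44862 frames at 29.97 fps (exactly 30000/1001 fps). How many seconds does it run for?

1496.8954 seconds

Running time = 44862 / (30000/1001) = 1496.8954 s.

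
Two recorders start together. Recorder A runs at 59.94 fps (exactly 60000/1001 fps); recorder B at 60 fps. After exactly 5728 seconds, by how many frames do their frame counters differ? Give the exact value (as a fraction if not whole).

343680/1001 frames

A emits 60000/1001 × 5728 = 343680000/1001 frames; B emits 60 × 5728 = 343680.
Difference = 343680/1001 frames (≈ 343.3367); B is ahead of A.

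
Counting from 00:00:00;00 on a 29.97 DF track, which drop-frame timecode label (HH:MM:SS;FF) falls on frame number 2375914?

22:01:16;12

Each 10-minute DF block holds 10 × 60 × 30 − 9 × 2 = 17982 frames. 2375914 ÷ 17982 → 132 full blocks, remainder 2290.
Within the partial block the first minute is 1800 frames and each further minute 1798, so 1 further minute boundary passed. Total skipped labels = 18 × 132 + 2 × 1 = 2378.
Non-drop label index = 2375914 + 2378 = 2378292; at 30 labels/s that is 22:01:16:12, i.e. DF 22:01:16;12.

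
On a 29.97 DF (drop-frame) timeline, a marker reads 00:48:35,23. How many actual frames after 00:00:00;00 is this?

As if non-drop at 30 labels/s: (0 × 3600 + 48 × 60 + 35) × 30 + 23 = 87473.
Minute boundaries passed: 48; those not divisible by 10: 48 − 4 = 44; dropped labels = 2 × 44 = 88.
Actual frame index = 87473 − 88 = 87385.

87385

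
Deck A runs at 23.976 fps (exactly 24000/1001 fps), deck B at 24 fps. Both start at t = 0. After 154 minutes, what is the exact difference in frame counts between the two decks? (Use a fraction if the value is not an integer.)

2880/13 frames

154 min = 9240 s.
A emits 24000/1001 × 9240 = 2880000/13 frames; B emits 24 × 9240 = 221760.
Difference = 2880/13 frames (≈ 221.5385); B is ahead of A.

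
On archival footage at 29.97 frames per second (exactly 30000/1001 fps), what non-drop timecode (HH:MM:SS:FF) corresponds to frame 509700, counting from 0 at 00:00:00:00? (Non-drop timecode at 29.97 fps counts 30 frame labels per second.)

509700 ÷ 30 = 16990 full seconds, remainder 0 frames.
16990 s = 4 h 43 min 10 s.
Timecode: 04:43:10:00.

04:43:10:00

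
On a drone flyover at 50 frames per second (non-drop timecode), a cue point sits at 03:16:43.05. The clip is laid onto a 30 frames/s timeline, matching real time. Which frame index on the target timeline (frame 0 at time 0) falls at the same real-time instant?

Source frame index: (3×3600 + 16×60 + 43) × 50 + 5 = 590155.
Real time: 590155 / (50) = 118031/10 s.
Target frame: (118031/10) × (30) = 354093.

frame 354093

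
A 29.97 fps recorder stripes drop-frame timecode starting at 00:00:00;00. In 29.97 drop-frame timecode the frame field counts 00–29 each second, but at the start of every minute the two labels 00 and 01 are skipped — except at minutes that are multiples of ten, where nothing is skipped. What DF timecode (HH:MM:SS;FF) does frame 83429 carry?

00:46:23;23

Ten DF minutes hold 17982 frames, so frame 83429 lies in block 4 (frames 71928–89909) with 11501 frames into that block.
The block's first minute is 1800 frames and the rest 1798 each; 11501 frames reaches minute 6, so 4 × 18 + 6 × 2 = 84 labels have been skipped so far.
Adding those back, label number 83429 + 84 = 83513 at 30 labels/s is 2783 s + 23 f = 0 h 46 min 23 s frame 23, i.e. 00:46:23;23.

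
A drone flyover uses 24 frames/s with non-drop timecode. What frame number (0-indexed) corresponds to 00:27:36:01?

39745

Total seconds to the label: (0 × 3600 + 27 × 60 + 36) = 1656.
Frame index = 1656 × 24 + 1 = 39745.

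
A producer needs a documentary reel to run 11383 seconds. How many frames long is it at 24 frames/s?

Frames = 11383 × 24 = 273192.

273192 frames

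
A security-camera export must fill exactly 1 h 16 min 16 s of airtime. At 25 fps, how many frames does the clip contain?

114400 frames

1 h 16 min 16 s = 4576 s.
Frames = 4576 × 25 = 114400.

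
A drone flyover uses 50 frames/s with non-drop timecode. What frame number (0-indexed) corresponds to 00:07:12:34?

frame 21634

Total seconds to the label: (0 × 3600 + 7 × 60 + 12) = 432.
Frame index = 432 × 50 + 34 = 21634.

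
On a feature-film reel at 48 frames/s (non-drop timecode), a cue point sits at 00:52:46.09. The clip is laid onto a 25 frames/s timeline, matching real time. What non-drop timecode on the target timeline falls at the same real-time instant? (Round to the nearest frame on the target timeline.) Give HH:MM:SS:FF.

00:52:46:05

Source frame index: (0×3600 + 52×60 + 46) × 48 + 9 = 151977.
Real time: 151977 / (48) = 50659/16 s.
Target frame: (50659/16) × (25) = 1266475/16 ≈ 79154.688 → 79155.
At 25 labels/s: frame 79155 → 00:52:46:05.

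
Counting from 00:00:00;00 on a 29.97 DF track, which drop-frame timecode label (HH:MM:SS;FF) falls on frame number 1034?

00:00:34;14

Each 10-minute DF block holds 10 × 60 × 30 − 9 × 2 = 17982 frames. 1034 ÷ 17982 → 0 full blocks, remainder 1034.
Within the partial block the first minute is 1800 frames and each further minute 1798, so 0 further minute boundaries passed. Total skipped labels = 18 × 0 + 2 × 0 = 0.
Non-drop label index = 1034 + 0 = 1034; at 30 labels/s that is 00:00:34:14, i.e. DF 00:00:34;14.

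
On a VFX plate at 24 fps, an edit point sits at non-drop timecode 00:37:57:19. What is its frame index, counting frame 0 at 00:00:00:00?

Total seconds to the label: (0 × 3600 + 37 × 60 + 57) = 2277.
Frame index = 2277 × 24 + 19 = 54667.

54667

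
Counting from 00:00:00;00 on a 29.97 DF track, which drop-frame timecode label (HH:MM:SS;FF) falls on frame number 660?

00:00:22;00

Ten DF minutes hold 17982 frames, so frame 660 lies in block 0 (frames 0–17981) with 660 frames into that block.
The block's first minute is 1800 frames and the rest 1798 each; 660 frames reaches minute 0, so 0 × 18 + 0 × 2 = 0 labels have been skipped so far.
Adding those back, label number 660 + 0 = 660 at 30 labels/s is 22 s + 0 f = 0 h 0 min 22 s frame 0, i.e. 00:00:22;00.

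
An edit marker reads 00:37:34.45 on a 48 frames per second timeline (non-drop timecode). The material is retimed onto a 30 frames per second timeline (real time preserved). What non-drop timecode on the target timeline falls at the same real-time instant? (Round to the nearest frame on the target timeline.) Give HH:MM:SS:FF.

Source frame index: (0×3600 + 37×60 + 34) × 48 + 45 = 108237.
Real time: 108237 / (48) = 36079/16 s.
Target frame: (36079/16) × (30) = 541185/8 ≈ 67648.125 → 67648.
At 30 labels/s: frame 67648 → 00:37:34:28.

00:37:34:28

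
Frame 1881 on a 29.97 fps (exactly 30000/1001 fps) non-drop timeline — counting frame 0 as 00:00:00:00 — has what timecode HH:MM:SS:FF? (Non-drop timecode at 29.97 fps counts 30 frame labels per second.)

1881 ÷ 30 = 62 full seconds, remainder 21 frames.
62 s = 0 h 1 min 2 s.
Timecode: 00:01:02:21.

00:01:02:21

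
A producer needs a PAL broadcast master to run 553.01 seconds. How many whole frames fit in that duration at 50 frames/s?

27650 frames

Frames = 553.01 × 50 = 55301/2 ≈ 27650.5000.
Complete frames: 27650.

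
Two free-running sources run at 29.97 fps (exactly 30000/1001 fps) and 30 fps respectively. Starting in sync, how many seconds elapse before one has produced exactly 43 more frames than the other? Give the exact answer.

The gap grows by |30 − 30000/1001| = 30/1001 frames per second.
Time for a 43-frame gap: 43 ÷ (30/1001) = 43043/30 s.

43043/30 seconds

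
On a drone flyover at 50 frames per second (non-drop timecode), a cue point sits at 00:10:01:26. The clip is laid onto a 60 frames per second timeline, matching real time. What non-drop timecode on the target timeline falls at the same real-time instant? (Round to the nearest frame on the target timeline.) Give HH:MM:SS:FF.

00:10:01:31

Source frame index: (0×3600 + 10×60 + 1) × 50 + 26 = 30076.
Real time: 30076 / (50) = 15038/25 s.
Target frame: (15038/25) × (60) = 180456/5 ≈ 36091.200 → 36091.
At 60 labels/s: frame 36091 → 00:10:01:31.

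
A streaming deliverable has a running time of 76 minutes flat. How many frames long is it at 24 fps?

76 min = 4560 s.
Frames = 4560 × 24 = 109440.

109440 frames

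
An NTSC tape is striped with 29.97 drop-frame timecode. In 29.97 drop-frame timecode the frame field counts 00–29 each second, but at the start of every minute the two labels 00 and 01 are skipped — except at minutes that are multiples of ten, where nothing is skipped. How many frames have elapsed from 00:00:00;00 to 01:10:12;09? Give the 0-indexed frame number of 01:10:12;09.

126243

As if non-drop at 30 labels/s: (1 × 3600 + 10 × 60 + 12) × 30 + 9 = 126369.
Minute boundaries passed: 70; those not divisible by 10: 70 − 7 = 63; dropped labels = 2 × 63 = 126.
Actual frame index = 126369 − 126 = 126243.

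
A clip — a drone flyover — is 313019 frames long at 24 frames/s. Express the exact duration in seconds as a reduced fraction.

Running time = 313019 ÷ (24) = 313019 × 1/24 = 313019/24 s.

313019/24 seconds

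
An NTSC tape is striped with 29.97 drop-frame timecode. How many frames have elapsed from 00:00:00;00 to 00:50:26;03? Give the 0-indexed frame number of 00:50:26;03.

As if non-drop at 30 labels/s: (0 × 3600 + 50 × 60 + 26) × 30 + 3 = 90783.
Minute boundaries passed: 50; those not divisible by 10: 50 − 5 = 45; dropped labels = 2 × 45 = 90.
Actual frame index = 90783 − 90 = 90693.

90693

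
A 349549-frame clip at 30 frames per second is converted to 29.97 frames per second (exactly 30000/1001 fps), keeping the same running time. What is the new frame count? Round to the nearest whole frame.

Frames at target rate = 349549 × (30000/1001) / (30) = 349549000/1001 ≈ 349199.800.
Nearest whole frame: 349200.

349200 frames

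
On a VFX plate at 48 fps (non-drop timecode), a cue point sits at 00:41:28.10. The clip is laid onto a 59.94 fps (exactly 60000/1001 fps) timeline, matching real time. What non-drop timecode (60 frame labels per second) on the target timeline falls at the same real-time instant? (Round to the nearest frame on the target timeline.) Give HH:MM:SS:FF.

Source frame index: (0×3600 + 41×60 + 28) × 48 + 10 = 119434.
Real time: 119434 / (48) = 59717/24 s.
Target frame: (59717/24) × (60000/1001) = 21327500/143 ≈ 149143.357 → 149143.
At 60 labels/s: frame 149143 → 00:41:25:43.

00:41:25:43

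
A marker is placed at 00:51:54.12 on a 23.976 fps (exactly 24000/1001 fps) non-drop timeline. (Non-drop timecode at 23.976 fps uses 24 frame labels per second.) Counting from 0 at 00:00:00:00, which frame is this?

frame 74748

Total seconds to the label: (0 × 3600 + 51 × 60 + 54) = 3114.
Frame index = 3114 × 24 + 12 = 74748.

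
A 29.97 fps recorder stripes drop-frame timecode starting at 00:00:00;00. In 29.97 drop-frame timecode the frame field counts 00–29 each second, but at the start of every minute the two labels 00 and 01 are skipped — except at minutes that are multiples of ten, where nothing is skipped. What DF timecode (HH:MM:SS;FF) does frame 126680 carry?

01:10:26;26

Each 10-minute DF block holds 10 × 60 × 30 − 9 × 2 = 17982 frames. 126680 ÷ 17982 → 7 full blocks, remainder 806.
Within the partial block the first minute is 1800 frames and each further minute 1798, so 0 further minute boundaries passed. Total skipped labels = 18 × 7 + 2 × 0 = 126.
Non-drop label index = 126680 + 126 = 126806; at 30 labels/s that is 01:10:26:26, i.e. DF 01:10:26;26.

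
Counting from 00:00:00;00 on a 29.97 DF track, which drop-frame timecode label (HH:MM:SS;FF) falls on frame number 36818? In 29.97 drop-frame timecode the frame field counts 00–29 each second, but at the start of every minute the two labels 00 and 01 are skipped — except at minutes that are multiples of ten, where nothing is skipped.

00:20:28;14

Ten DF minutes hold 17982 frames, so frame 36818 lies in block 2 (frames 35964–53945) with 854 frames into that block.
The block's first minute is 1800 frames and the rest 1798 each; 854 frames reaches minute 0, so 2 × 18 + 0 × 2 = 36 labels have been skipped so far.
Adding those back, label number 36818 + 36 = 36854 at 30 labels/s is 1228 s + 14 f = 0 h 20 min 28 s frame 14, i.e. 00:20:28;14.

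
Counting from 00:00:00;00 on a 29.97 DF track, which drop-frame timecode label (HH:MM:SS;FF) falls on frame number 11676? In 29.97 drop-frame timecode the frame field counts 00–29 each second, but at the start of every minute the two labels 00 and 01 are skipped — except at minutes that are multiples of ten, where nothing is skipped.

Each 10-minute DF block holds 10 × 60 × 30 − 9 × 2 = 17982 frames. 11676 ÷ 17982 → 0 full blocks, remainder 11676.
Within the partial block the first minute is 1800 frames and each further minute 1798, so 6 further minute boundaries passed. Total skipped labels = 18 × 0 + 2 × 6 = 12.
Non-drop label index = 11676 + 12 = 11688; at 30 labels/s that is 00:06:29:18, i.e. DF 00:06:29;18.

00:06:29;18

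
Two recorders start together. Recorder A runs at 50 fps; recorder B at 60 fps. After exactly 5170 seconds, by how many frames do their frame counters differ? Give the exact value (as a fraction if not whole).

A emits 50 × 5170 = 258500 frames; B emits 60 × 5170 = 310200.
Difference = 51700 frames; B is ahead of A.

51700 frames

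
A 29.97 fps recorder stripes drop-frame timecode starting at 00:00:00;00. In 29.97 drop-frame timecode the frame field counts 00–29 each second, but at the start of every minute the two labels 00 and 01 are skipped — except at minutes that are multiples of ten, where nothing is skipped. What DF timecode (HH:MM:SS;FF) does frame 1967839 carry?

Each 10-minute DF block holds 10 × 60 × 30 − 9 × 2 = 17982 frames. 1967839 ÷ 17982 → 109 full blocks, remainder 7801.
Within the partial block the first minute is 1800 frames and each further minute 1798, so 4 further minute boundaries passed. Total skipped labels = 18 × 109 + 2 × 4 = 1970.
Non-drop label index = 1967839 + 1970 = 1969809; at 30 labels/s that is 18:14:20:09, i.e. DF 18:14:20;09.

18:14:20;09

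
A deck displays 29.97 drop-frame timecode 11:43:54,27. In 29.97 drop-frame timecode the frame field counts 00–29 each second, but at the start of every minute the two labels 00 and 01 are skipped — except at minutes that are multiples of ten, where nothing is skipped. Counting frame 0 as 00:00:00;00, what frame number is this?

Complete 10-minute blocks: 70, each 17982 frames → 1258740.
Remaining 3 whole minutes in the current block: 1800 + 2 × 1798 = 5396 frames.
Within the current minute: 54 × 30 + 27 − 2 = 1645 (labels ;00/;01 skipped at this minute). Total = 1258740 + 5396 + 1645 = 1265781.

1265781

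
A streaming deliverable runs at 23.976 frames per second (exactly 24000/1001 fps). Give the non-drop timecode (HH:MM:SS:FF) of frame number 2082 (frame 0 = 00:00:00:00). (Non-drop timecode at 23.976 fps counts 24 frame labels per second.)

00:01:26:18

2082 ÷ 24 = 86 full seconds, remainder 18 frames.
86 s = 0 h 1 min 26 s.
Timecode: 00:01:26:18.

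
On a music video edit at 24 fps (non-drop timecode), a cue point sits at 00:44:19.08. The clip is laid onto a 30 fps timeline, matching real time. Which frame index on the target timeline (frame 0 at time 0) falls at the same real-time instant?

Source frame index: (0×3600 + 44×60 + 19) × 24 + 8 = 63824.
Real time: 63824 / (24) = 7978/3 s.
Target frame: (7978/3) × (30) = 79780.

frame 79780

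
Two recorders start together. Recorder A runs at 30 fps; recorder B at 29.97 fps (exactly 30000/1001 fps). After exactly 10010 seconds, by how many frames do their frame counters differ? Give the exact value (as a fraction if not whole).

A emits 30 × 10010 = 300300 frames; B emits 30000/1001 × 10010 = 300000.
Difference = 300 frames; B is behind A.

300 frames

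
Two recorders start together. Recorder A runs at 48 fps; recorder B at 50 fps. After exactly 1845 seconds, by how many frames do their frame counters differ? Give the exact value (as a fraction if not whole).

3690 frames

A emits 48 × 1845 = 88560 frames; B emits 50 × 1845 = 92250.
Difference = 3690 frames; B is ahead of A.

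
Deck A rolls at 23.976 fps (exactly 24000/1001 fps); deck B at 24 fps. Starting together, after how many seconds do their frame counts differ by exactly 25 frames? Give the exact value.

25025/24 seconds

The gap grows by |24 − 24000/1001| = 24/1001 frames per second.
Time for a 25-frame gap: 25 ÷ (24/1001) = 25025/24 s.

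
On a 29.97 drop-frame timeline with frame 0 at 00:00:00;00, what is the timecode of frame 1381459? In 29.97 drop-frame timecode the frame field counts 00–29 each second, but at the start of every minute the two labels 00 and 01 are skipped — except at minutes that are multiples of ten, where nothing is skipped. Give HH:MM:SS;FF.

12:48:14;23

Ten DF minutes hold 17982 frames, so frame 1381459 lies in block 76 (frames 1366632–1384613) with 14827 frames into that block.
The block's first minute is 1800 frames and the rest 1798 each; 14827 frames reaches minute 8, so 76 × 18 + 8 × 2 = 1384 labels have been skipped so far.
Adding those back, label number 1381459 + 1384 = 1382843 at 30 labels/s is 46094 s + 23 f = 12 h 48 min 14 s frame 23, i.e. 12:48:14;23.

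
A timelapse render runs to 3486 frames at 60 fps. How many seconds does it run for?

Running time = 3486 / (60) = 58.1 s.

58.1 seconds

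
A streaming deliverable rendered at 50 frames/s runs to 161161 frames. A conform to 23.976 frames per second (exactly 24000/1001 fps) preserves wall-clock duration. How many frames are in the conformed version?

77280 frames

Target frames = source frames × (target rate / source rate) = 161161 × (24000/1001)/(50) = 161161 × 480/1001 = 77280.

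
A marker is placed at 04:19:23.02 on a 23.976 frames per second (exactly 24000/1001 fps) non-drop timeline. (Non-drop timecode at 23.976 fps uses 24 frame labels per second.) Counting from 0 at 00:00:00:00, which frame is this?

Total seconds to the label: (4 × 3600 + 19 × 60 + 23) = 15563.
Frame index = 15563 × 24 + 2 = 373514.

373514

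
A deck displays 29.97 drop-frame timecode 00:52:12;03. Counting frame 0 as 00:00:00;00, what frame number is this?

Complete 10-minute blocks: 5, each 17982 frames → 89910.
Remaining 2 whole minutes in the current block: 1800 + 1 × 1798 = 3598 frames.
Within the current minute: 12 × 30 + 3 − 2 = 361 (labels ;00/;01 skipped at this minute). Total = 89910 + 3598 + 361 = 93869.

93869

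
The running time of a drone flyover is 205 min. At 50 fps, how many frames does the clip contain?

205 min = 12300 s.
Frames = 12300 × 50 = 615000.

615000 frames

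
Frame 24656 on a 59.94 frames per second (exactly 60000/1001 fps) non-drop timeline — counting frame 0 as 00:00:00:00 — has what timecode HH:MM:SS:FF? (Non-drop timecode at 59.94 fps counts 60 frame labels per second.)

00:06:50:56

24656 ÷ 60 = 410 full seconds, remainder 56 frames.
410 s = 0 h 6 min 50 s.
Timecode: 00:06:50:56.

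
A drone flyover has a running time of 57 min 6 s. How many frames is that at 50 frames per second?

171300 frames

57 min 6 s = 3426 s.
Frames = 3426 × 50 = 171300.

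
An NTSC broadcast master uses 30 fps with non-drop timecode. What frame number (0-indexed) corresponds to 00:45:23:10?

frame 81700

Total seconds to the label: (0 × 3600 + 45 × 60 + 23) = 2723.
Frame index = 2723 × 30 + 10 = 81700.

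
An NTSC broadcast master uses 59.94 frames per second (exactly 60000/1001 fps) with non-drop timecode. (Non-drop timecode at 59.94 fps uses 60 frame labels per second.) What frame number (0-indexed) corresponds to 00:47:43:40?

Total seconds to the label: (0 × 3600 + 47 × 60 + 43) = 2863.
Frame index = 2863 × 60 + 40 = 171820.

frame 171820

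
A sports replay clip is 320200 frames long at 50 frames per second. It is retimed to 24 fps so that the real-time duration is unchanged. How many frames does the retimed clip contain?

Target frames = source frames × (target rate / source rate) = 320200 × (24)/(50) = 320200 × 12/25 = 153696.

153696 frames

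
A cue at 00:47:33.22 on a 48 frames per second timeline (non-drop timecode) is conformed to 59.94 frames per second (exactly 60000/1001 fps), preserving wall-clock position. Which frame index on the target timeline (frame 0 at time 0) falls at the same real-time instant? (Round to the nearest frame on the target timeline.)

frame 171036

Source frame index: (0×3600 + 47×60 + 33) × 48 + 22 = 136966.
Real time: 136966 / (48) = 68483/24 s.
Target frame: (68483/24) × (60000/1001) = 171207500/1001 ≈ 171036.464 → 171036.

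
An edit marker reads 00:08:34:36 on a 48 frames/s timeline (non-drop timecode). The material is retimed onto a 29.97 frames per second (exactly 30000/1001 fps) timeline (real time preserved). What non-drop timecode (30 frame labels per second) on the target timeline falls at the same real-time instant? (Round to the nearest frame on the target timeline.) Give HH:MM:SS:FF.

00:08:34:07

Source frame index: (0×3600 + 8×60 + 34) × 48 + 36 = 24708.
Real time: 24708 / (48) = 2059/4 s.
Target frame: (2059/4) × (30000/1001) = 15442500/1001 ≈ 15427.073 → 15427.
At 30 labels/s: frame 15427 → 00:08:34:07.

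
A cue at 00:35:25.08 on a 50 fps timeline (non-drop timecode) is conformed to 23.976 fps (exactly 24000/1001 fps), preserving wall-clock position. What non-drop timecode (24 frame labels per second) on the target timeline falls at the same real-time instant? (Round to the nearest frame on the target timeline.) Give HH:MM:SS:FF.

00:35:23:01

Source frame index: (0×3600 + 35×60 + 25) × 50 + 8 = 106258.
Real time: 106258 / (50) = 53129/25 s.
Target frame: (53129/25) × (24000/1001) = 51003840/1001 ≈ 50952.887 → 50953.
At 24 labels/s: frame 50953 → 00:35:23:01.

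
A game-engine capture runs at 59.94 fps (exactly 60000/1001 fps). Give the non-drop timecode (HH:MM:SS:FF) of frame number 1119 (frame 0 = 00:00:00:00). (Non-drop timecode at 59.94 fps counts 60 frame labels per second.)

00:00:18:39

1119 ÷ 60 = 18 full seconds, remainder 39 frames.
18 s = 0 h 0 min 18 s.
Timecode: 00:00:18:39.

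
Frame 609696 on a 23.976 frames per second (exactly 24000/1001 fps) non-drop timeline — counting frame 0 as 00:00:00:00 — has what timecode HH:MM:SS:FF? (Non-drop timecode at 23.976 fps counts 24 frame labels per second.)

609696 ÷ 24 = 25404 full seconds, remainder 0 frames.
25404 s = 7 h 3 min 24 s.
Timecode: 07:03:24:00.

07:03:24:00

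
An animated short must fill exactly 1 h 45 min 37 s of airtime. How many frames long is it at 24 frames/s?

1 h 45 min 37 s = 6337 s.
Frames = 6337 × 24 = 152088.

152088 frames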